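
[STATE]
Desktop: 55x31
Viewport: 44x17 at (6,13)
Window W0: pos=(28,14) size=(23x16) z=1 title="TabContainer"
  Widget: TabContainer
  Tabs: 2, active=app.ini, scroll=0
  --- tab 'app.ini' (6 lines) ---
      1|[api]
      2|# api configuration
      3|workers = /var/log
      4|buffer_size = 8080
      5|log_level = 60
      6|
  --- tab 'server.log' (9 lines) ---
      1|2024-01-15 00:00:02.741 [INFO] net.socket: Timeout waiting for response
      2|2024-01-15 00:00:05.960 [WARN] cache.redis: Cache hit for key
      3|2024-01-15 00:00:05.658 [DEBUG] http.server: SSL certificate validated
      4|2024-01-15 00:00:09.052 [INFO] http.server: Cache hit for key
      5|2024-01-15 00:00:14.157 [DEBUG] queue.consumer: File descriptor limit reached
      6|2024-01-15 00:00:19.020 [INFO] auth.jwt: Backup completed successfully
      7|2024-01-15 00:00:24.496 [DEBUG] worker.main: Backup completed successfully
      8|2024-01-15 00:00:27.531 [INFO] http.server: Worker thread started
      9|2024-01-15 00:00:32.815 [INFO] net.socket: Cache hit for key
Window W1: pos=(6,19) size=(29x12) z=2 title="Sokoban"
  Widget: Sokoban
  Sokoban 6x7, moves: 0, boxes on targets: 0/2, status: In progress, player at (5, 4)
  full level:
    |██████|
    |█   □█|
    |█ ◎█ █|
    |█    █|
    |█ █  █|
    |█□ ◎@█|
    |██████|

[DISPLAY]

                                            
                      ┏━━━━━━━━━━━━━━━━━━━━━
                      ┃ TabContainer        
                      ┠─────────────────────
                      ┃[app.ini]│ server.log
                      ┃─────────────────────
┏━━━━━━━━━━━━━━━━━━━━━━━━━━━┓               
┃ Sokoban                   ┃configuration  
┠───────────────────────────┨s = /var/log   
┃██████                     ┃_size = 8080   
┃█   □█                     ┃vel = 60       
┃█ ◎█ █                     ┃               
┃█    █                     ┃               
┃█ █  █                     ┃               
┃█□ ◎@█                     ┃               
┃██████                     ┃               
┃Moves: 0  0/2              ┃━━━━━━━━━━━━━━━


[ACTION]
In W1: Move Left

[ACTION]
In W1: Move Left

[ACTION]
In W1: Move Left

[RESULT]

                                            
                      ┏━━━━━━━━━━━━━━━━━━━━━
                      ┃ TabContainer        
                      ┠─────────────────────
                      ┃[app.ini]│ server.log
                      ┃─────────────────────
┏━━━━━━━━━━━━━━━━━━━━━━━━━━━┓               
┃ Sokoban                   ┃configuration  
┠───────────────────────────┨s = /var/log   
┃██████                     ┃_size = 8080   
┃█   □█                     ┃vel = 60       
┃█ ◎█ █                     ┃               
┃█    █                     ┃               
┃█ █  █                     ┃               
┃█□@◎ █                     ┃               
┃██████                     ┃               
┃Moves: 2  0/2              ┃━━━━━━━━━━━━━━━


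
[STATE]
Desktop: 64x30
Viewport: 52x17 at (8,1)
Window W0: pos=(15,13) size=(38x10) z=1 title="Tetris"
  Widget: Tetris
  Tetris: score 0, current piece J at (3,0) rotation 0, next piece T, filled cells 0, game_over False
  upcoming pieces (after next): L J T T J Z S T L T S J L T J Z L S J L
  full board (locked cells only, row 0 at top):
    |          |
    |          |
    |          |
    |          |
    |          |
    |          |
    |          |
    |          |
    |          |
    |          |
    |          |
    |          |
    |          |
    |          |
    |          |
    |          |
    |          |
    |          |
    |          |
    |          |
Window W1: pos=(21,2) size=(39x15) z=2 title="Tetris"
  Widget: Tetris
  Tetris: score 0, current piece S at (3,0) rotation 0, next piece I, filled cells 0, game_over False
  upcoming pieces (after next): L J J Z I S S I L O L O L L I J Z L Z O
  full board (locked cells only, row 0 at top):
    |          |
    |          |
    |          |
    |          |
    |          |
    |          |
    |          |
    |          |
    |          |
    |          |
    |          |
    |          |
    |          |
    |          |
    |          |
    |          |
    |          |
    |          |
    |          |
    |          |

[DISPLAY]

                                                    
             ┏━━━━━━━━━━━━━━━━━━━━━━━━━━━━━━━━━━━━━┓
             ┃ Tetris                              ┃
             ┠─────────────────────────────────────┨
             ┃          │Next:                     ┃
             ┃          │████                      ┃
             ┃          │                          ┃
             ┃          │                          ┃
             ┃          │                          ┃
             ┃          │                          ┃
             ┃          │Score:                    ┃
             ┃          │0                         ┃
       ┏━━━━━┃          │                          ┃
       ┃ Tetr┃          │                          ┃
       ┠─────┃          │                          ┃
       ┃     ┗━━━━━━━━━━━━━━━━━━━━━━━━━━━━━━━━━━━━━┛
       ┃          │ ▒                       ┃       


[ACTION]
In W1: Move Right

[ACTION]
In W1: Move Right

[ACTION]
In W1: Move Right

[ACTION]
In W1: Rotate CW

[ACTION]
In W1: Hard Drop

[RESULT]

                                                    
             ┏━━━━━━━━━━━━━━━━━━━━━━━━━━━━━━━━━━━━━┓
             ┃ Tetris                              ┃
             ┠─────────────────────────────────────┨
             ┃          │Next:                     ┃
             ┃          │  ▒                       ┃
             ┃          │▒▒▒                       ┃
             ┃          │                          ┃
             ┃          │                          ┃
             ┃          │                          ┃
             ┃          │Score:                    ┃
             ┃          │0                         ┃
       ┏━━━━━┃      ░   │                          ┃
       ┃ Tetr┃      ░░  │                          ┃
       ┠─────┃       ░  │                          ┃
       ┃     ┗━━━━━━━━━━━━━━━━━━━━━━━━━━━━━━━━━━━━━┛
       ┃          │ ▒                       ┃       


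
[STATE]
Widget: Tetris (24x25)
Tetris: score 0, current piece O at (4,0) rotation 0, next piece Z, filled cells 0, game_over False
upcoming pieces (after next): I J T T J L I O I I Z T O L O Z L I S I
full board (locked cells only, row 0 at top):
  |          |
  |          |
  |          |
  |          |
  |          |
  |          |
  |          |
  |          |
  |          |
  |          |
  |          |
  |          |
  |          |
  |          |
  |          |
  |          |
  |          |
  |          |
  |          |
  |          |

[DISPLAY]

    ▓▓    │Next:        
    ▓▓    │▓▓           
          │ ▓▓          
          │             
          │             
          │             
          │Score:       
          │0            
          │             
          │             
          │             
          │             
          │             
          │             
          │             
          │             
          │             
          │             
          │             
          │             
          │             
          │             
          │             
          │             
          │             


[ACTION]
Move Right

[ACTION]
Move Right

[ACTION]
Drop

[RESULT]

          │Next:        
      ▓▓  │▓▓           
      ▓▓  │ ▓▓          
          │             
          │             
          │             
          │Score:       
          │0            
          │             
          │             
          │             
          │             
          │             
          │             
          │             
          │             
          │             
          │             
          │             
          │             
          │             
          │             
          │             
          │             
          │             


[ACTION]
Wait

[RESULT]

          │Next:        
          │▓▓           
      ▓▓  │ ▓▓          
      ▓▓  │             
          │             
          │             
          │Score:       
          │0            
          │             
          │             
          │             
          │             
          │             
          │             
          │             
          │             
          │             
          │             
          │             
          │             
          │             
          │             
          │             
          │             
          │             


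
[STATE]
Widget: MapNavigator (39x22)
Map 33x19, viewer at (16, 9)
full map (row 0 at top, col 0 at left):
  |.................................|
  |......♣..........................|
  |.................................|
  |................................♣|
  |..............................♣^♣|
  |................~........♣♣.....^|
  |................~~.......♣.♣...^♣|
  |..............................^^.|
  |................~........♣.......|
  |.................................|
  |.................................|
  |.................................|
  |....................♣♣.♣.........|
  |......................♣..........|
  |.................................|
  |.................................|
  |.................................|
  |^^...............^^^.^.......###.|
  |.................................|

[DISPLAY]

                                       
                                       
   .................................   
   ......♣..........................   
   .................................   
   ................................♣   
   ..............................♣^♣   
   ................~........♣♣.....^   
   ................~~.......♣.♣...^♣   
   ..............................^^.   
   ................~........♣.......   
   ................@................   
   .................................   
   .................................   
   ....................♣♣.♣.........   
   ......................♣..........   
   .................................   
   .................................   
   .................................   
   ^^...............^^^.^.......###.   
   .................................   
                                       


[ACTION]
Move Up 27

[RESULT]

                                       
                                       
                                       
                                       
                                       
                                       
                                       
                                       
                                       
                                       
                                       
   ................@................   
   ......♣..........................   
   .................................   
   ................................♣   
   ..............................♣^♣   
   ................~........♣♣.....^   
   ................~~.......♣.♣...^♣   
   ..............................^^.   
   ................~........♣.......   
   .................................   
   .................................   


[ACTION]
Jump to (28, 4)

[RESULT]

                                       
                                       
                                       
                                       
                                       
                                       
                                       
........................               
........................               
........................               
.......................♣               
...................@.♣^♣               
.......~........♣♣.....^               
.......~~.......♣.♣...^♣               
.....................^^.               
.......~........♣.......               
........................               
........................               
........................               
...........♣♣.♣.........               
.............♣..........               
........................               


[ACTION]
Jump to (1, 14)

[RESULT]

                  .....................
                  .....................
                  ................~....
                  ................~~...
                  .....................
                  ................~....
                  .....................
                  .....................
                  .....................
                  ....................♣
                  .....................
                  .@...................
                  .....................
                  .....................
                  ^^...............^^^.
                  .....................
                                       
                                       
                                       
                                       
                                       
                                       


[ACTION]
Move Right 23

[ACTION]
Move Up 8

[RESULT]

                                       
                                       
                                       
                                       
                                       
............................           
.♣..........................           
............................           
...........................♣           
.........................♣^♣           
...........~........♣♣.....^           
...........~~......@♣.♣...^♣           
.........................^^.           
...........~........♣.......           
............................           
............................           
............................           
...............♣♣.♣.........           
.................♣..........           
............................           
............................           
............................           


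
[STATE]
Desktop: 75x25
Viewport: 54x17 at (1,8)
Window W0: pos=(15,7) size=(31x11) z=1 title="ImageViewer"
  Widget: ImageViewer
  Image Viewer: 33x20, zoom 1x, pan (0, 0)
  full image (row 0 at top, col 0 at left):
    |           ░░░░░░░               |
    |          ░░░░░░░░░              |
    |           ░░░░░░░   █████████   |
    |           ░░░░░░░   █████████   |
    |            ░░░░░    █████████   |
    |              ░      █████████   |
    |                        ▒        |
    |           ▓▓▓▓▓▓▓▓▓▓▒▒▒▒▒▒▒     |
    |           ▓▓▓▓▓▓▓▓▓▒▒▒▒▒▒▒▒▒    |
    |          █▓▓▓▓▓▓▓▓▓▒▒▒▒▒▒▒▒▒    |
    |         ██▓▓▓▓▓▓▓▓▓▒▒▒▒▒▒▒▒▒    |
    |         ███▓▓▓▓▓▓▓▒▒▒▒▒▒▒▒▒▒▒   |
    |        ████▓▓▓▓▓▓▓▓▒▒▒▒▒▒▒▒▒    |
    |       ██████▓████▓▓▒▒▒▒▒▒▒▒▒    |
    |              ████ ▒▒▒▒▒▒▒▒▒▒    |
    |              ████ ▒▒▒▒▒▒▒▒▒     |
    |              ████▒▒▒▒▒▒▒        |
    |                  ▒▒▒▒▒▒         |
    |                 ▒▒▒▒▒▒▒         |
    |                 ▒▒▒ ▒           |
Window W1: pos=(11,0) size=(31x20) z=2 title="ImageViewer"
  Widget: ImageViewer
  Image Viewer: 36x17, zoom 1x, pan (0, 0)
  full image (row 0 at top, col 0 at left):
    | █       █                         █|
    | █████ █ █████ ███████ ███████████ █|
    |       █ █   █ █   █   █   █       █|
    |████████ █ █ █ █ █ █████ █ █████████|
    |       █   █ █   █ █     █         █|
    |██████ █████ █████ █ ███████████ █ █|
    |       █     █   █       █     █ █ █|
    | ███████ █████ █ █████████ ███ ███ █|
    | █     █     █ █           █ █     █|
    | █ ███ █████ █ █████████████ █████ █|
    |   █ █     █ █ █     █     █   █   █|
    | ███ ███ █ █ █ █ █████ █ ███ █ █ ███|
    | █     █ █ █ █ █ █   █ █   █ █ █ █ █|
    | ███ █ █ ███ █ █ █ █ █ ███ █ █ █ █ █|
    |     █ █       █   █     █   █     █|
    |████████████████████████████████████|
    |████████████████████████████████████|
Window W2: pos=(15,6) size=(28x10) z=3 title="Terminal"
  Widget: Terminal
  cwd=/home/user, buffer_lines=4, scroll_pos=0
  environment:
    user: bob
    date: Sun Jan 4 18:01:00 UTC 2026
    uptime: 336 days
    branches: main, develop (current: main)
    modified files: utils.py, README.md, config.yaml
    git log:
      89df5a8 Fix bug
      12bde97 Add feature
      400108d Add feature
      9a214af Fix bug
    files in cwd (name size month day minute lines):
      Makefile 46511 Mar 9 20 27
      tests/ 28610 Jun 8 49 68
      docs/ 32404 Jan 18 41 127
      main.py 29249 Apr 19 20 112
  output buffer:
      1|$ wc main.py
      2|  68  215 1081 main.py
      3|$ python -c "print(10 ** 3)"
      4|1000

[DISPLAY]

          ┃███┠──────────────────────────┨  ┃         
          ┃   ┃$ wc main.py              ┃──┨         
          ┃ ██┃  68  215 1081 main.py    ┃  ┃         
          ┃ █ ┃$ python -c "print(10 ** 3┃  ┃         
          ┃ █ ┃1000                      ┃██┃         
          ┃   ┃$ █                       ┃██┃         
          ┃ ██┃                          ┃██┃         
          ┃ █ ┗━━━━━━━━━━━━━━━━━━━━━━━━━━┛██┃         
          ┃ ███ █ █ ███ █ █ █ █ █ ███ █ ┃   ┃         
          ┃     █ █       █   █     █   ┃━━━┛         
          ┃█████████████████████████████┃             
          ┗━━━━━━━━━━━━━━━━━━━━━━━━━━━━━┛             
                                                      
                                                      
                                                      
                                                      
                                                      


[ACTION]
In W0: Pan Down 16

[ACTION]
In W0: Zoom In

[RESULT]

          ┃███┠──────────────────────────┨  ┃         
          ┃   ┃$ wc main.py              ┃──┨         
          ┃ ██┃  68  215 1081 main.py    ┃▓▓┃         
          ┃ █ ┃$ python -c "print(10 ** 3┃▓▓┃         
          ┃ █ ┃1000                      ┃▓▓┃         
          ┃   ┃$ █                       ┃▓▓┃         
          ┃ ██┃                          ┃▓▓┃         
          ┃ █ ┗━━━━━━━━━━━━━━━━━━━━━━━━━━┛▓▓┃         
          ┃ ███ █ █ ███ █ █ █ █ █ ███ █ ┃▓▓▓┃         
          ┃     █ █       █   █     █   ┃━━━┛         
          ┃█████████████████████████████┃             
          ┗━━━━━━━━━━━━━━━━━━━━━━━━━━━━━┛             
                                                      
                                                      
                                                      
                                                      
                                                      


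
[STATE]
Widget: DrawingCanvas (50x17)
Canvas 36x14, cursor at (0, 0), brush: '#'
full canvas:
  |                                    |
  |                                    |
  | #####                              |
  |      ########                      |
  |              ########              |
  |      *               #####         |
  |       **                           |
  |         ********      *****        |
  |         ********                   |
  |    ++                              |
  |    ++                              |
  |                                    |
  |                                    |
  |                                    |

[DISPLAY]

+                                                 
                                                  
 #####                                            
      ########                                    
              ########                            
      *               #####                       
       **                                         
         ********      *****                      
         ********                                 
    ++                                            
    ++                                            
                                                  
                                                  
                                                  
                                                  
                                                  
                                                  


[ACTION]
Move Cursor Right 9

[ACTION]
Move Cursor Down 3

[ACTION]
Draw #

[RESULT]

                                                  
                                                  
 #####                                            
      ########                                    
              ########                            
      *               #####                       
       **                                         
         ********      *****                      
         ********                                 
    ++                                            
    ++                                            
                                                  
                                                  
                                                  
                                                  
                                                  
                                                  


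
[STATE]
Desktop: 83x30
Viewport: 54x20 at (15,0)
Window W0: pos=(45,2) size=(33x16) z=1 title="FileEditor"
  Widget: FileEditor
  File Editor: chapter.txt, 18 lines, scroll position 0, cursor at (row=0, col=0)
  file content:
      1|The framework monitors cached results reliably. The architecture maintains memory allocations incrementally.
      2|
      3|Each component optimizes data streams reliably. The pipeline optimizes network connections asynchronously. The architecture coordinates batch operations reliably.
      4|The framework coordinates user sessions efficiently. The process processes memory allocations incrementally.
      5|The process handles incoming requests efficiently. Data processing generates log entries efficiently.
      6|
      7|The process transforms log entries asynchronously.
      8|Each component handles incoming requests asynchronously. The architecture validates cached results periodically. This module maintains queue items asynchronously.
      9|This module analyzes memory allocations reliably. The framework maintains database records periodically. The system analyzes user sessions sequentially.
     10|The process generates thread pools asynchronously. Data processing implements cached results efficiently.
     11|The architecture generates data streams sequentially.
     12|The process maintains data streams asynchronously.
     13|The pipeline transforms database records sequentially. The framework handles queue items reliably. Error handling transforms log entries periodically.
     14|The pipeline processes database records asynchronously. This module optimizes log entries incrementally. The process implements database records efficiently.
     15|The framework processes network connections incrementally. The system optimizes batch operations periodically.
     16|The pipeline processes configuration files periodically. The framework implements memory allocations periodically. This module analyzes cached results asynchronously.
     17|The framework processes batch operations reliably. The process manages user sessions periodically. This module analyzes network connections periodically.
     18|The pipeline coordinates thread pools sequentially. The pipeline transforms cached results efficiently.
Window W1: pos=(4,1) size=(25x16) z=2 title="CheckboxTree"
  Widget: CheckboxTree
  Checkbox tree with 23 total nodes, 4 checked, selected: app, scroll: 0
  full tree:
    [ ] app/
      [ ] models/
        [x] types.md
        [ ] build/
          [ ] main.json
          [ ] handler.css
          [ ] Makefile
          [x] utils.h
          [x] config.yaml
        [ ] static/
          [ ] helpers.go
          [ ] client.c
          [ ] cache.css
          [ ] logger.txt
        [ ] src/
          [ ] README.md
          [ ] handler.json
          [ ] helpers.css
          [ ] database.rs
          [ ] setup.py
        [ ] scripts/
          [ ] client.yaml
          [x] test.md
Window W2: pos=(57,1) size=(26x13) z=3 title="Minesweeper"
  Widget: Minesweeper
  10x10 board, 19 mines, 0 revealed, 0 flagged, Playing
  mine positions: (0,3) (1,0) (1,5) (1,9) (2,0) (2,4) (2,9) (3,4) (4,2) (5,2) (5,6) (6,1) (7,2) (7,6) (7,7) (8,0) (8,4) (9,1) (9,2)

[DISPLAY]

                                                      
━━━━━━━━━━━━━┓                            ┏━━━━━━━━━━━
ree          ┃                ┏━━━━━━━━━━━┃ Minesweepe
─────────────┨                ┃ FileEditor┠───────────
             ┃                ┠───────────┃■■■■■■■■■■ 
els/         ┃                ┃█he framewo┃■■■■■■■■■■ 
ypes.md      ┃                ┃           ┃■■■■■■■■■■ 
uild/        ┃                ┃Each compon┃■■■■■■■■■■ 
 main.json   ┃                ┃The framewo┃■■■■■■■■■■ 
 handler.css ┃                ┃The process┃■■■■■■■■■■ 
 Makefile    ┃                ┃           ┃■■■■■■■■■■ 
 utils.h     ┃                ┃The process┃■■■■■■■■■■ 
 config.yaml ┃                ┃Each compon┃■■■■■■■■■■ 
tatic/       ┃                ┃This module┗━━━━━━━━━━━
 helpers.go  ┃                ┃The process generates t
 client.c    ┃                ┃The architecture genera
━━━━━━━━━━━━━┛                ┃The process maintains d
                              ┗━━━━━━━━━━━━━━━━━━━━━━━
                                                      
                                                      


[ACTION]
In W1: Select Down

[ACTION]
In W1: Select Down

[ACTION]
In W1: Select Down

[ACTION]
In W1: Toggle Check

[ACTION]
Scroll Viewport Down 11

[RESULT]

 Makefile    ┃                ┃           ┃■■■■■■■■■■ 
 utils.h     ┃                ┃The process┃■■■■■■■■■■ 
 config.yaml ┃                ┃Each compon┃■■■■■■■■■■ 
tatic/       ┃                ┃This module┗━━━━━━━━━━━
 helpers.go  ┃                ┃The process generates t
 client.c    ┃                ┃The architecture genera
━━━━━━━━━━━━━┛                ┃The process maintains d
                              ┗━━━━━━━━━━━━━━━━━━━━━━━
                                                      
                                                      
                                                      
                                                      
                                                      
                                                      
                                                      
                                                      
                                                      
                                                      
                                                      
                                                      


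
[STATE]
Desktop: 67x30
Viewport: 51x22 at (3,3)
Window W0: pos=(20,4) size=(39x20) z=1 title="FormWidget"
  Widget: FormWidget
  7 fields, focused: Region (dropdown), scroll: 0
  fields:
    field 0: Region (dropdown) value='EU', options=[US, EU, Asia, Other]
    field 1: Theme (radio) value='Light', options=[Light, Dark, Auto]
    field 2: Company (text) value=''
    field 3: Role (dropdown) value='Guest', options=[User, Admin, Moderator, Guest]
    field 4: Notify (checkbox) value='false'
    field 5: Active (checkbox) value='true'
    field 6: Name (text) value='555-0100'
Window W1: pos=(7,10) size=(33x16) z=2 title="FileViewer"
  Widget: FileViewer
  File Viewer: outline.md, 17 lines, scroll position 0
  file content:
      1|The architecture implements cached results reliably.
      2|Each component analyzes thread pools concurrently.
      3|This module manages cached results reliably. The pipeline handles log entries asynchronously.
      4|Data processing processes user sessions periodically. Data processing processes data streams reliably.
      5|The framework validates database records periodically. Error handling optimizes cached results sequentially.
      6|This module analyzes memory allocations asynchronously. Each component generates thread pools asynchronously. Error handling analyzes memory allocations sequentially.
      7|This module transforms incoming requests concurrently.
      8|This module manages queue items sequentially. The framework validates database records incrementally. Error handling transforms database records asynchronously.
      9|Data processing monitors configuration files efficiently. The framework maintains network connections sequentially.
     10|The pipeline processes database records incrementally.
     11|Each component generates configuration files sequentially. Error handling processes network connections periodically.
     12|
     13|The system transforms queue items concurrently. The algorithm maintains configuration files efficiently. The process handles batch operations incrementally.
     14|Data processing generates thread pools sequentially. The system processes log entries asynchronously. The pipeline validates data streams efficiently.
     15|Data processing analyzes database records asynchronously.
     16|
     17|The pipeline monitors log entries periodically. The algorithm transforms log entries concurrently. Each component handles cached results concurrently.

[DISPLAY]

                                                   
                 ┏━━━━━━━━━━━━━━━━━━━━━━━━━━━━━━━━━
                 ┃ FormWidget                      
                 ┠─────────────────────────────────
                 ┃> Region:     [EU                
                 ┃  Theme:      (●) Light  ( ) Dark
                 ┃  Company:    [                  
    ┏━━━━━━━━━━━━━━━━━━━━━━━━━━━━━━━┓t             
    ┃ FileViewer                    ┃              
    ┠───────────────────────────────┨              
    ┃The architecture implements ca▲┃0100          
    ┃Each component analyzes thread█┃              
    ┃This module manages cached res░┃              
    ┃Data processing processes user░┃              
    ┃The framework validates databa░┃              
    ┃This module analyzes memory al░┃              
    ┃This module transforms incomin░┃              
    ┃This module manages queue item░┃              
    ┃Data processing monitors confi░┃              
    ┃The pipeline processes databas░┃              
    ┃Each component generates confi░┃━━━━━━━━━━━━━━
    ┃                              ▼┃              


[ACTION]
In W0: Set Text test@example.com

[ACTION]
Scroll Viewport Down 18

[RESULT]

                 ┃  Theme:      (●) Light  ( ) Dark
                 ┃  Company:    [                  
    ┏━━━━━━━━━━━━━━━━━━━━━━━━━━━━━━━┓t             
    ┃ FileViewer                    ┃              
    ┠───────────────────────────────┨              
    ┃The architecture implements ca▲┃0100          
    ┃Each component analyzes thread█┃              
    ┃This module manages cached res░┃              
    ┃Data processing processes user░┃              
    ┃The framework validates databa░┃              
    ┃This module analyzes memory al░┃              
    ┃This module transforms incomin░┃              
    ┃This module manages queue item░┃              
    ┃Data processing monitors confi░┃              
    ┃The pipeline processes databas░┃              
    ┃Each component generates confi░┃━━━━━━━━━━━━━━
    ┃                              ▼┃              
    ┗━━━━━━━━━━━━━━━━━━━━━━━━━━━━━━━┛              
                                                   
                                                   
                                                   
                                                   


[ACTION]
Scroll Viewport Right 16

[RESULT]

    ┃  Theme:      (●) Light  ( ) Dark  ( ┃        
    ┃  Company:    [                     ]┃        
━━━━━━━━━━━━━━━━━━━━━━━┓t               ▼]┃        
wer                    ┃                  ┃        
───────────────────────┨                  ┃        
itecture implements ca▲┃0100             ]┃        
ponent analyzes thread█┃                  ┃        
ule manages cached res░┃                  ┃        
cessing processes user░┃                  ┃        
ework validates databa░┃                  ┃        
ule analyzes memory al░┃                  ┃        
ule transforms incomin░┃                  ┃        
ule manages queue item░┃                  ┃        
cessing monitors confi░┃                  ┃        
line processes databas░┃                  ┃        
ponent generates confi░┃━━━━━━━━━━━━━━━━━━┛        
                      ▼┃                           
━━━━━━━━━━━━━━━━━━━━━━━┛                           
                                                   
                                                   
                                                   
                                                   


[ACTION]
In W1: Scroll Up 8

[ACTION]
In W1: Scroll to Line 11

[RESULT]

    ┃  Theme:      (●) Light  ( ) Dark  ( ┃        
    ┃  Company:    [                     ]┃        
━━━━━━━━━━━━━━━━━━━━━━━┓t               ▼]┃        
wer                    ┃                  ┃        
───────────────────────┨                  ┃        
ule analyzes memory al▲┃0100             ]┃        
ule transforms incomin░┃                  ┃        
ule manages queue item░┃                  ┃        
cessing monitors confi░┃                  ┃        
line processes databas░┃                  ┃        
ponent generates confi░┃                  ┃        
                      ░┃                  ┃        
em transforms queue it░┃                  ┃        
cessing generates thre░┃                  ┃        
cessing analyzes datab░┃                  ┃        
                      █┃━━━━━━━━━━━━━━━━━━┛        
line monitors log entr▼┃                           
━━━━━━━━━━━━━━━━━━━━━━━┛                           
                                                   
                                                   
                                                   
                                                   


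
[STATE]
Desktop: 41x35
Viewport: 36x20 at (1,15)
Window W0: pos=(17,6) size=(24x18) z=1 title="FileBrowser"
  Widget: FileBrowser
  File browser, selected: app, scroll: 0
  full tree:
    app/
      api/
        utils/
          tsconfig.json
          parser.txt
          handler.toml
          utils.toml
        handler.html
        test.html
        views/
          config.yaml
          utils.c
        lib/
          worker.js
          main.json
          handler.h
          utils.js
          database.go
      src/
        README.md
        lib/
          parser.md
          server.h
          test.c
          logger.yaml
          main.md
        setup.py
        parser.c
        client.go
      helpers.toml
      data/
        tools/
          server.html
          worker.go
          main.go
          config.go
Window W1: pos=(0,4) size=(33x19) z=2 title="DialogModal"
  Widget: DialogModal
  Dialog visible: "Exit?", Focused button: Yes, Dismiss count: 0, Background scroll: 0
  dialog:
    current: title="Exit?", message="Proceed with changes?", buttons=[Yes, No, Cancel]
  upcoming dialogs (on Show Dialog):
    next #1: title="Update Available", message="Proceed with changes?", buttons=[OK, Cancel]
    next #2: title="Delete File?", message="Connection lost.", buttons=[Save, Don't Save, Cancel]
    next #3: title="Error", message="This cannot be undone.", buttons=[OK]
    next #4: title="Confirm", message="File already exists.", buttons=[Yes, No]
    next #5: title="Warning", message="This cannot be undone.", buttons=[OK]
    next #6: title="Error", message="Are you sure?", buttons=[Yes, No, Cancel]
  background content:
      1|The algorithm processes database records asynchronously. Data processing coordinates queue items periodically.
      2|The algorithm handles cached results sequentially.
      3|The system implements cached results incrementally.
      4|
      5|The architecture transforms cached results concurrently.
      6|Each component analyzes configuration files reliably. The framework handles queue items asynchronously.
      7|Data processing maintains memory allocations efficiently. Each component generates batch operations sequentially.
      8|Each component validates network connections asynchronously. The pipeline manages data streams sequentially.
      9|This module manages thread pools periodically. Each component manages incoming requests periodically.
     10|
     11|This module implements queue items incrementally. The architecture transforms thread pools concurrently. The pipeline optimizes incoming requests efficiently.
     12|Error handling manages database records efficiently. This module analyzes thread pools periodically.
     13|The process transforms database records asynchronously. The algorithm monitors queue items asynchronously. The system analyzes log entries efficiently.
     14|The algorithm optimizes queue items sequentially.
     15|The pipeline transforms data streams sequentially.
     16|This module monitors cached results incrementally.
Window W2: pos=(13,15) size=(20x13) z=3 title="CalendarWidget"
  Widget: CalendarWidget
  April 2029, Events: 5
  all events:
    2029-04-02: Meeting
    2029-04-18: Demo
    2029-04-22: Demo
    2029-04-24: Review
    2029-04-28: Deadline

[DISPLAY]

Thi│  [Yes] ┏━━━━━━━━━━━━━━━━━━┓    
   └────────┃ CalendarWidget   ┃    
This module ┠──────────────────┨    
Error handli┃    April 2029    ┃    
The process ┃Mo Tu We Th Fr Sa ┃    
The algorith┃                  ┃    
The pipeline┃ 2*  3  4  5  6  7┃    
━━━━━━━━━━━━┃ 9 10 11 12 13 14 ┃    
            ┃16 17 18* 19 20 21┃━━━━
            ┃23 24* 25 26 27 28┃    
            ┃30                ┃    
            ┃                  ┃    
            ┗━━━━━━━━━━━━━━━━━━┛    
                                    
                                    
                                    
                                    
                                    
                                    
                                    


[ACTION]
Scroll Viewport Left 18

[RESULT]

┃Thi│  [Yes] ┏━━━━━━━━━━━━━━━━━━┓   
┃   └────────┃ CalendarWidget   ┃   
┃This module ┠──────────────────┨   
┃Error handli┃    April 2029    ┃   
┃The process ┃Mo Tu We Th Fr Sa ┃   
┃The algorith┃                  ┃   
┃The pipeline┃ 2*  3  4  5  6  7┃   
┗━━━━━━━━━━━━┃ 9 10 11 12 13 14 ┃   
             ┃16 17 18* 19 20 21┃━━━
             ┃23 24* 25 26 27 28┃   
             ┃30                ┃   
             ┃                  ┃   
             ┗━━━━━━━━━━━━━━━━━━┛   
                                    
                                    
                                    
                                    
                                    
                                    
                                    


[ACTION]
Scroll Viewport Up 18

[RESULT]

                                    
                                    
                                    
                                    
┏━━━━━━━━━━━━━━━━━━━━━━━━━━━━━━━┓   
┃ DialogModal                   ┃   
┠───────────────────────────────┨━━━
┃The algorithm processes databas┃   
┃The algorithm handles cached re┃───
┃The system implements cached re┃   
┃                               ┃   
┃The architecture transforms cac┃   
┃Eac┌───────────────────────┐igu┃l  
┃Dat│         Exit?         │mor┃   
┃Eac│ Proceed with changes? │wor┃   
┃Thi│  [Yes] ┏━━━━━━━━━━━━━━━━━━┓   
┃   └────────┃ CalendarWidget   ┃   
┃This module ┠──────────────────┨   
┃Error handli┃    April 2029    ┃   
┃The process ┃Mo Tu We Th Fr Sa ┃   
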